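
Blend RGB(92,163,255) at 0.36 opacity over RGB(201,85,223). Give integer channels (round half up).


C = α×F + (1-α)×B, with 1-α = 0.64
R: 0.36×92 + 0.64×201 = 33.12 + 128.64 = 161.76 → 162
G: 0.36×163 + 0.64×85 = 58.68 + 54.40 = 113.08 → 113
B: 0.36×255 + 0.64×223 = 91.80 + 142.72 = 234.52 → 235
= RGB(162, 113, 235)


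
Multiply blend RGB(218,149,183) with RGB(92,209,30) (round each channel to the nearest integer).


Multiply: C = A×B/255, rounded to nearest integer
R: 218×92/255 = 20056/255 ≈ 78.651 → 79
G: 149×209/255 = 31141/255 ≈ 122.122 → 122
B: 183×30/255 = 5490/255 ≈ 21.529 → 22
= RGB(79, 122, 22)


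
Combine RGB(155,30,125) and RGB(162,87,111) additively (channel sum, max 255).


Additive: each channel = min(255, C₁+C₂)
R: 155+162 = 317 → 255
G: 30+87 = 117 → 117
B: 125+111 = 236 → 236
= RGB(255, 117, 236)


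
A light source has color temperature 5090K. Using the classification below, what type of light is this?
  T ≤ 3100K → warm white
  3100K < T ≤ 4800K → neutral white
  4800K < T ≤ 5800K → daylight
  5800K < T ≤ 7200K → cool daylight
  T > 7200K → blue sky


Temperature: 5090K
4800K < 5090K ≤ 5800K → daylight
Classification: daylight


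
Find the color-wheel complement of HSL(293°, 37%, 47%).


Complement = opposite side of color wheel = hue + 180°
H' = (293 + 180) mod 360 = 113°
S and L unchanged.
= HSL(113°, 37%, 47%)


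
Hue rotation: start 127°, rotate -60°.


New hue = (H + rotation) mod 360
New hue = (127 -60) mod 360
= 67 mod 360
= 67°


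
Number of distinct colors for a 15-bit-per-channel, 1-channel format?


Total bits = 15 bits/channel × 1 channels = 15 bits
Distinct colors = 2^15
= 32,768 colors


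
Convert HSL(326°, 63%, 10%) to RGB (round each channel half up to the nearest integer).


H=326°, S=0.63, L=0.10
C = (1-|2L-1|)×S = (1-|-0.80|)×0.63 = 0.126
H' = H/60 = 326/60 ≈ 5.4333; X = C×(1-|H' mod 2 - 1|) = 0.0714
m = L - C/2 = 0.10 - 0.063 = 0.037
Sector ⌊H'⌋ = 5 → (R',G',B') = (0.126, 0.0, 0.0714)
RGB = ((R'+m)×255, (G'+m)×255, (B'+m)×255) = (41.565, 9.435, 27.642)
Round half up → RGB(42, 9, 28)


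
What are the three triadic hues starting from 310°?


Triadic: equally spaced at 120° intervals
H1 = 310°
H2 = (310 + 120) mod 360 = 70°
H3 = (310 + 240) mod 360 = 190°
Triadic = 310°, 70°, 190°


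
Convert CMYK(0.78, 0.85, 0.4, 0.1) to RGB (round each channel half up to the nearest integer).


R = 255 × (1-C) × (1-K) = 255 × 0.22 × 0.90 = 50.49 → 50
G = 255 × (1-M) × (1-K) = 255 × 0.15 × 0.90 = 34.425 → 34
B = 255 × (1-Y) × (1-K) = 255 × 0.60 × 0.90 = 137.7 → 138
= RGB(50, 34, 138)


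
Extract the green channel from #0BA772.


Color: #0BA772
R = 0B = 11
G = A7 = 167
B = 72 = 114
Green = 167


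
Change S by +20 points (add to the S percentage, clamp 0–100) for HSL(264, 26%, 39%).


Original S = 26%
Adjustment = +20 percentage points
New S = 26 + (20) = 46
Clamp to [0, 100] → 46
= HSL(264°, 46%, 39%)


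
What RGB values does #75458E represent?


75 → 117 (R)
45 → 69 (G)
8E → 142 (B)
= RGB(117, 69, 142)


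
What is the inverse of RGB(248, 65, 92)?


Invert: (255-R, 255-G, 255-B)
R: 255-248 = 7
G: 255-65 = 190
B: 255-92 = 163
= RGB(7, 190, 163)


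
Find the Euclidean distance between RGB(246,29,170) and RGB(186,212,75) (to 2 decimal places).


d = √[(R₁-R₂)² + (G₁-G₂)² + (B₁-B₂)²]
d = √[(246-186)² + (29-212)² + (170-75)²]
d = √[3600 + 33489 + 9025]
d = √46114
d ≈ 214.74


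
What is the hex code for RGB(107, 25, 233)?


R = 107 → 6B (hex)
G = 25 → 19 (hex)
B = 233 → E9 (hex)
Hex = #6B19E9


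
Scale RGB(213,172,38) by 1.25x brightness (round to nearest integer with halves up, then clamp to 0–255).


Multiply each channel by 1.25, round half up, clamp to [0, 255]
R: 213×1.25 = 266.25 → round → 266 → clamp → 255
G: 172×1.25 = 215
B: 38×1.25 = 47.5 → round → 48
= RGB(255, 215, 48)


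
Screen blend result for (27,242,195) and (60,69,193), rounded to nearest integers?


Screen: C = 255 - (255-A)×(255-B)/255, rounded to nearest integer
R: 255 - (255-27)×(255-60)/255 = 255 - 44460/255 ≈ 255 - 174.353 = 80.647 → 81
G: 255 - (255-242)×(255-69)/255 = 255 - 2418/255 ≈ 255 - 9.482 = 245.518 → 246
B: 255 - (255-195)×(255-193)/255 = 255 - 3720/255 ≈ 255 - 14.588 = 240.412 → 240
= RGB(81, 246, 240)


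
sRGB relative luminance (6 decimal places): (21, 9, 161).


Linearize each channel (sRGB transfer function): c = v/255; c_lin = c/12.92 if c ≤ 0.04045, else ((c+0.055)/1.055)^2.4
  R: 21/255 ≈ 0.082353 > 0.04045 → ((0.082353+0.055)/1.055)^2.4 ≈ 0.007499
  G: 9/255 ≈ 0.035294 ≤ 0.04045 → 0.035294/12.92 ≈ 0.002732
  B: 161/255 ≈ 0.631373 > 0.04045 → ((0.631373+0.055)/1.055)^2.4 ≈ 0.356400
R_lin = 0.007499, G_lin = 0.002732, B_lin = 0.356400
L = 0.2126×R + 0.7152×G + 0.0722×B
L = 0.2126×0.007499 + 0.7152×0.002732 + 0.0722×0.356400
L ≈ 0.029280


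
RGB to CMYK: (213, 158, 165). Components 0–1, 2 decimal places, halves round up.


R'=213/255≈0.8353, G'=158/255≈0.6196, B'=165/255≈0.6471
K = 1 - max(R',G',B') = 1 - 213/255 = 42/255 = 0.16470… → 0.16
(1-R'-K)/(1-K) simplifies to (max-R)/max with max = 213:
C = (213-213)/213 = 0/213 = 0 → 0.00
M = (213-158)/213 = 55/213 = 0.25821… → 0.26
Y = (213-165)/213 = 48/213 = 0.22535… → 0.23
= CMYK(0.00, 0.26, 0.23, 0.16)


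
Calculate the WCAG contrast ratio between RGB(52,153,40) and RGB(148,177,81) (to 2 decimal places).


Linearize each sRGB channel c=v/255: c/12.92 if c ≤ 0.04045 else ((c+0.055)/1.055)^2.4
L = 0.2126×R_lin + 0.7152×G_lin + 0.0722×B_lin
Color 1 (52,153,40):
  R=52: 52/255≈0.2039 > 0.04045 → ((0.2039+0.055)/1.055)^2.4 ≈ 0.03434
  G=153: 153/255≈0.6000 > 0.04045 → ((0.6000+0.055)/1.055)^2.4 ≈ 0.31855
  B=40: 40/255≈0.1569 > 0.04045 → ((0.1569+0.055)/1.055)^2.4 ≈ 0.02122
  L1 = 0.2126×0.03434 + 0.7152×0.31855 + 0.0722×0.02122 ≈ 0.23666
Color 2 (148,177,81):
  R=148: 148/255≈0.5804 > 0.04045 → ((0.5804+0.055)/1.055)^2.4 ≈ 0.29614
  G=177: 177/255≈0.6941 > 0.04045 → ((0.6941+0.055)/1.055)^2.4 ≈ 0.43966
  B=81: 81/255≈0.3176 > 0.04045 → ((0.3176+0.055)/1.055)^2.4 ≈ 0.08228
  L2 = 0.2126×0.29614 + 0.7152×0.43966 + 0.0722×0.08228 ≈ 0.38334
Lighter = 0.38334, Darker = 0.23666
Ratio = (L_lighter + 0.05) / (L_darker + 0.05)
Ratio = (0.38334 + 0.05) / (0.23666 + 0.05) = 0.43334 / 0.28666 ≈ 1.5117
Ratio ≈ 1.51:1


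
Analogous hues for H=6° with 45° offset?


Base hue: 6°
Left analog: (6 - 45) mod 360 = 321°
Right analog: (6 + 45) mod 360 = 51°
Analogous hues = 321° and 51°


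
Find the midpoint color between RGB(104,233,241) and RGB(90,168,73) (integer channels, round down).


Midpoint: each channel = ⌊(C₁+C₂)/2⌋
R: ⌊(104+90)/2⌋ = 97
G: ⌊(233+168)/2⌋ = 200
B: ⌊(241+73)/2⌋ = 157
= RGB(97, 200, 157)


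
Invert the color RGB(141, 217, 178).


Invert: (255-R, 255-G, 255-B)
R: 255-141 = 114
G: 255-217 = 38
B: 255-178 = 77
= RGB(114, 38, 77)


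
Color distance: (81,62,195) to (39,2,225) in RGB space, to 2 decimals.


d = √[(R₁-R₂)² + (G₁-G₂)² + (B₁-B₂)²]
d = √[(81-39)² + (62-2)² + (195-225)²]
d = √[1764 + 3600 + 900]
d = √6264
d ≈ 79.15


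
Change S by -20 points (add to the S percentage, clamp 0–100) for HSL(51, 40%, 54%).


Original S = 40%
Adjustment = -20 percentage points
New S = 40 + (-20) = 20
Clamp to [0, 100] → 20
= HSL(51°, 20%, 54%)


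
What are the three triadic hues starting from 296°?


Triadic: equally spaced at 120° intervals
H1 = 296°
H2 = (296 + 120) mod 360 = 56°
H3 = (296 + 240) mod 360 = 176°
Triadic = 296°, 56°, 176°


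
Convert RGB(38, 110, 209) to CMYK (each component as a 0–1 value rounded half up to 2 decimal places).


R'=38/255≈0.1490, G'=110/255≈0.4314, B'=209/255≈0.8196
K = 1 - max(R',G',B') = 1 - 209/255 = 46/255 = 0.18039… → 0.18
(1-R'-K)/(1-K) simplifies to (max-R)/max with max = 209:
C = (209-38)/209 = 171/209 = 0.81818… → 0.82
M = (209-110)/209 = 99/209 = 0.47368… → 0.47
Y = (209-209)/209 = 0/209 = 0 → 0.00
= CMYK(0.82, 0.47, 0.00, 0.18)


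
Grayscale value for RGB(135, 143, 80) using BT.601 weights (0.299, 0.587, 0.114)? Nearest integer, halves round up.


Gray = 0.299×R + 0.587×G + 0.114×B
Gray = 0.299×135 + 0.587×143 + 0.114×80
Gray = 40.365 + 83.941 + 9.120
Gray = 133.426 → round half up → 133
Gray = 133


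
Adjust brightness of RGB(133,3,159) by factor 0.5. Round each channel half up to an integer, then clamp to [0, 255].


Multiply each channel by 0.5, round half up, clamp to [0, 255]
R: 133×0.5 = 66.5 → round → 67
G: 3×0.5 = 1.5 → round → 2
B: 159×0.5 = 79.5 → round → 80
= RGB(67, 2, 80)


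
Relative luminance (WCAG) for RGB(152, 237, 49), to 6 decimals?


Linearize each channel (sRGB transfer function): c = v/255; c_lin = c/12.92 if c ≤ 0.04045, else ((c+0.055)/1.055)^2.4
  R: 152/255 ≈ 0.596078 > 0.04045 → ((0.596078+0.055)/1.055)^2.4 ≈ 0.313989
  G: 237/255 ≈ 0.929412 > 0.04045 → ((0.929412+0.055)/1.055)^2.4 ≈ 0.846873
  B: 49/255 ≈ 0.192157 > 0.04045 → ((0.192157+0.055)/1.055)^2.4 ≈ 0.030713
R_lin = 0.313989, G_lin = 0.846873, B_lin = 0.030713
L = 0.2126×R + 0.7152×G + 0.0722×B
L = 0.2126×0.313989 + 0.7152×0.846873 + 0.0722×0.030713
L ≈ 0.674655


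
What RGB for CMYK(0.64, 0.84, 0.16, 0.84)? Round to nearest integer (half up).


R = 255 × (1-C) × (1-K) = 255 × 0.36 × 0.16 = 14.688 → 15
G = 255 × (1-M) × (1-K) = 255 × 0.16 × 0.16 = 6.528 → 7
B = 255 × (1-Y) × (1-K) = 255 × 0.84 × 0.16 = 34.272 → 34
= RGB(15, 7, 34)


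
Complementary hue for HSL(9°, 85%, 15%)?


Complement = opposite side of color wheel = hue + 180°
H' = (9 + 180) mod 360 = 189°
S and L unchanged.
= HSL(189°, 85%, 15%)


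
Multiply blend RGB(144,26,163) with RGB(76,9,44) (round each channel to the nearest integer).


Multiply: C = A×B/255, rounded to nearest integer
R: 144×76/255 = 10944/255 ≈ 42.918 → 43
G: 26×9/255 = 234/255 ≈ 0.918 → 1
B: 163×44/255 = 7172/255 ≈ 28.125 → 28
= RGB(43, 1, 28)


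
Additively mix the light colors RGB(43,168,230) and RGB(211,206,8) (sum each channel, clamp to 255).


Additive: each channel = min(255, C₁+C₂)
R: 43+211 = 254 → 254
G: 168+206 = 374 → 255
B: 230+8 = 238 → 238
= RGB(254, 255, 238)


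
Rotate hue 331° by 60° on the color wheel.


New hue = (H + rotation) mod 360
New hue = (331 + 60) mod 360
= 391 mod 360
= 31°


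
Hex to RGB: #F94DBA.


F9 → 249 (R)
4D → 77 (G)
BA → 186 (B)
= RGB(249, 77, 186)


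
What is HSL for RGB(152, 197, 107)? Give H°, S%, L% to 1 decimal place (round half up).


Normalize: R'=152/255≈0.5961, G'=197/255≈0.7725, B'=107/255≈0.4196
Max=197/255, Min=107/255, Δ=Max-Min=90/255
L = (Max+Min)/2 = (197+107)/510 = 304/510 = 0.59607… → L = 59.6%
L > 0.5 → S = Δ/(2-Max-Min) = 90/(510-197-107) = 90/206 = 0.43689… → S = 43.7%
(the 1/255 factors cancel in S and H, so raw channel differences can be used)
Max is G' → H = 60 × ((B-R)/Δ + 2) = 60 × ((107-152)/90 + 2)
  -45/90 + 2 = -0.5 + 2 = 1.5
  H = 60 × 1.5 = 90° → H = 90.0°
= HSL(90.0°, 43.7%, 59.6%)


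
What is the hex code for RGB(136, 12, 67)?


R = 136 → 88 (hex)
G = 12 → 0C (hex)
B = 67 → 43 (hex)
Hex = #880C43


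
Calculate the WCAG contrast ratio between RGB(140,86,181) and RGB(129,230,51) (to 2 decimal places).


Linearize each sRGB channel c=v/255: c/12.92 if c ≤ 0.04045 else ((c+0.055)/1.055)^2.4
L = 0.2126×R_lin + 0.7152×G_lin + 0.0722×B_lin
Color 1 (140,86,181):
  R=140: 140/255≈0.5490 > 0.04045 → ((0.5490+0.055)/1.055)^2.4 ≈ 0.26225
  G=86: 86/255≈0.3373 > 0.04045 → ((0.3373+0.055)/1.055)^2.4 ≈ 0.09306
  B=181: 181/255≈0.7098 > 0.04045 → ((0.7098+0.055)/1.055)^2.4 ≈ 0.46208
  L1 = 0.2126×0.26225 + 0.7152×0.09306 + 0.0722×0.46208 ≈ 0.15567
Color 2 (129,230,51):
  R=129: 129/255≈0.5059 > 0.04045 → ((0.5059+0.055)/1.055)^2.4 ≈ 0.21953
  G=230: 230/255≈0.9020 > 0.04045 → ((0.9020+0.055)/1.055)^2.4 ≈ 0.79130
  B=51: 51/255≈0.2000 > 0.04045 → ((0.2000+0.055)/1.055)^2.4 ≈ 0.03310
  L2 = 0.2126×0.21953 + 0.7152×0.79130 + 0.0722×0.03310 ≈ 0.61500
Lighter = 0.61500, Darker = 0.15567
Ratio = (L_lighter + 0.05) / (L_darker + 0.05)
Ratio = (0.61500 + 0.05) / (0.15567 + 0.05) = 0.66500 / 0.20567 ≈ 3.2333
Ratio ≈ 3.23:1


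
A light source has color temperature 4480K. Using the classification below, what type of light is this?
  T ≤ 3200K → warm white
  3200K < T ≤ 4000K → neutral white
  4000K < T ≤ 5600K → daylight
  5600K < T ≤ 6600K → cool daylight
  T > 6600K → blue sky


Temperature: 4480K
4000K < 4480K ≤ 5600K → daylight
Classification: daylight


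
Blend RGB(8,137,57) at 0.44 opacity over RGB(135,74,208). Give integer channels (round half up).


C = α×F + (1-α)×B, with 1-α = 0.56
R: 0.44×8 + 0.56×135 = 3.52 + 75.60 = 79.12 → 79
G: 0.44×137 + 0.56×74 = 60.28 + 41.44 = 101.72 → 102
B: 0.44×57 + 0.56×208 = 25.08 + 116.48 = 141.56 → 142
= RGB(79, 102, 142)


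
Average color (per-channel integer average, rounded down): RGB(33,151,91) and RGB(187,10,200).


Midpoint: each channel = ⌊(C₁+C₂)/2⌋
R: ⌊(33+187)/2⌋ = 110
G: ⌊(151+10)/2⌋ = 80
B: ⌊(91+200)/2⌋ = 145
= RGB(110, 80, 145)


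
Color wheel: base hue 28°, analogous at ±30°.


Base hue: 28°
Left analog: (28 - 30) mod 360 = 358°
Right analog: (28 + 30) mod 360 = 58°
Analogous hues = 358° and 58°


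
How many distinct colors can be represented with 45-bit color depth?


Colors = 2^bits = 2^45
= 35,184,372,088,832 colors


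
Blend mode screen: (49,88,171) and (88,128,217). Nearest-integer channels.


Screen: C = 255 - (255-A)×(255-B)/255, rounded to nearest integer
R: 255 - (255-49)×(255-88)/255 = 255 - 34402/255 ≈ 255 - 134.910 = 120.090 → 120
G: 255 - (255-88)×(255-128)/255 = 255 - 21209/255 ≈ 255 - 83.173 = 171.827 → 172
B: 255 - (255-171)×(255-217)/255 = 255 - 3192/255 ≈ 255 - 12.518 = 242.482 → 242
= RGB(120, 172, 242)


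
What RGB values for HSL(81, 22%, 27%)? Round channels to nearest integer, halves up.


H=81°, S=0.22, L=0.27
C = (1-|2L-1|)×S = (1-|-0.46|)×0.22 = 0.1188
H' = H/60 = 81/60 ≈ 1.3500; X = C×(1-|H' mod 2 - 1|) = 0.07722
m = L - C/2 = 0.27 - 0.0594 = 0.2106
Sector ⌊H'⌋ = 1 → (R',G',B') = (0.07722, 0.1188, 0.0)
RGB = ((R'+m)×255, (G'+m)×255, (B'+m)×255) = (73.3941, 83.997, 53.703)
Round half up → RGB(73, 84, 54)


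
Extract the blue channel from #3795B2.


Color: #3795B2
R = 37 = 55
G = 95 = 149
B = B2 = 178
Blue = 178


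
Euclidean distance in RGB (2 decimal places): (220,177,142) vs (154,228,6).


d = √[(R₁-R₂)² + (G₁-G₂)² + (B₁-B₂)²]
d = √[(220-154)² + (177-228)² + (142-6)²]
d = √[4356 + 2601 + 18496]
d = √25453
d ≈ 159.54


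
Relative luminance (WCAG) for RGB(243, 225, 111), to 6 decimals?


Linearize each channel (sRGB transfer function): c = v/255; c_lin = c/12.92 if c ≤ 0.04045, else ((c+0.055)/1.055)^2.4
  R: 243/255 ≈ 0.952941 > 0.04045 → ((0.952941+0.055)/1.055)^2.4 ≈ 0.896269
  G: 225/255 ≈ 0.882353 > 0.04045 → ((0.882353+0.055)/1.055)^2.4 ≈ 0.752942
  B: 111/255 ≈ 0.435294 > 0.04045 → ((0.435294+0.055)/1.055)^2.4 ≈ 0.158961
R_lin = 0.896269, G_lin = 0.752942, B_lin = 0.158961
L = 0.2126×R + 0.7152×G + 0.0722×B
L = 0.2126×0.896269 + 0.7152×0.752942 + 0.0722×0.158961
L ≈ 0.740528


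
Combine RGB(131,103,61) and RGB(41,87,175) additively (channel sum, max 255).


Additive: each channel = min(255, C₁+C₂)
R: 131+41 = 172 → 172
G: 103+87 = 190 → 190
B: 61+175 = 236 → 236
= RGB(172, 190, 236)


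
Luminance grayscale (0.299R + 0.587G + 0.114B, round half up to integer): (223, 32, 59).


Gray = 0.299×R + 0.587×G + 0.114×B
Gray = 0.299×223 + 0.587×32 + 0.114×59
Gray = 66.677 + 18.784 + 6.726
Gray = 92.187 → round half up → 92
Gray = 92


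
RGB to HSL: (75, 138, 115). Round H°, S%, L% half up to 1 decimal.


Normalize: R'=75/255≈0.2941, G'=138/255≈0.5412, B'=115/255≈0.4510
Max=138/255, Min=75/255, Δ=Max-Min=63/255
L = (Max+Min)/2 = (138+75)/510 = 213/510 = 0.41764… → L = 41.8%
L ≤ 0.5 → S = Δ/(Max+Min) = 63/(138+75) = 63/213 = 0.29577… → S = 29.6%
(the 1/255 factors cancel in S and H, so raw channel differences can be used)
Max is G' → H = 60 × ((B-R)/Δ + 2) = 60 × ((115-75)/63 + 2)
  40/63 + 2 = 0.6349… + 2 = 2.6349…
  H = 60 × 2.6349… = 158.095…° → H = 158.1°
= HSL(158.1°, 29.6%, 41.8%)


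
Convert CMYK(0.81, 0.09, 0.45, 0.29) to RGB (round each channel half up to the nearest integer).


R = 255 × (1-C) × (1-K) = 255 × 0.19 × 0.71 = 34.3995 → 34
G = 255 × (1-M) × (1-K) = 255 × 0.91 × 0.71 = 164.7555 → 165
B = 255 × (1-Y) × (1-K) = 255 × 0.55 × 0.71 = 99.5775 → 100
= RGB(34, 165, 100)


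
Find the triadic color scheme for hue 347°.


Triadic: equally spaced at 120° intervals
H1 = 347°
H2 = (347 + 120) mod 360 = 107°
H3 = (347 + 240) mod 360 = 227°
Triadic = 347°, 107°, 227°


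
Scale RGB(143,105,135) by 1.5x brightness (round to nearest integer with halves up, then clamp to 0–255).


Multiply each channel by 1.5, round half up, clamp to [0, 255]
R: 143×1.5 = 214.5 → round → 215
G: 105×1.5 = 157.5 → round → 158
B: 135×1.5 = 202.5 → round → 203
= RGB(215, 158, 203)


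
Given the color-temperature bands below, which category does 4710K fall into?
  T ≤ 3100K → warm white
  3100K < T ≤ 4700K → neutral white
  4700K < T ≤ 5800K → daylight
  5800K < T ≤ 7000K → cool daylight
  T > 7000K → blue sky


Temperature: 4710K
4700K < 4710K ≤ 5800K → daylight
Classification: daylight


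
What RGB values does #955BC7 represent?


95 → 149 (R)
5B → 91 (G)
C7 → 199 (B)
= RGB(149, 91, 199)


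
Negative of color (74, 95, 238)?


Invert: (255-R, 255-G, 255-B)
R: 255-74 = 181
G: 255-95 = 160
B: 255-238 = 17
= RGB(181, 160, 17)


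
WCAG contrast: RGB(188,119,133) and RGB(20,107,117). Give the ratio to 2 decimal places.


Linearize each sRGB channel c=v/255: c/12.92 if c ≤ 0.04045 else ((c+0.055)/1.055)^2.4
L = 0.2126×R_lin + 0.7152×G_lin + 0.0722×B_lin
Color 1 (188,119,133):
  R=188: 188/255≈0.7373 > 0.04045 → ((0.7373+0.055)/1.055)^2.4 ≈ 0.50289
  G=119: 119/255≈0.4667 > 0.04045 → ((0.4667+0.055)/1.055)^2.4 ≈ 0.18447
  B=133: 133/255≈0.5216 > 0.04045 → ((0.5216+0.055)/1.055)^2.4 ≈ 0.23455
  L1 = 0.2126×0.50289 + 0.7152×0.18447 + 0.0722×0.23455 ≈ 0.25578
Color 2 (20,107,117):
  R=20: 20/255≈0.0784 > 0.04045 → ((0.0784+0.055)/1.055)^2.4 ≈ 0.00700
  G=107: 107/255≈0.4196 > 0.04045 → ((0.4196+0.055)/1.055)^2.4 ≈ 0.14703
  B=117: 117/255≈0.4588 > 0.04045 → ((0.4588+0.055)/1.055)^2.4 ≈ 0.17789
  L2 = 0.2126×0.00700 + 0.7152×0.14703 + 0.0722×0.17789 ≈ 0.11948
Lighter = 0.25578, Darker = 0.11948
Ratio = (L_lighter + 0.05) / (L_darker + 0.05)
Ratio = (0.25578 + 0.05) / (0.11948 + 0.05) = 0.30578 / 0.16948 ≈ 1.8042
Ratio ≈ 1.80:1


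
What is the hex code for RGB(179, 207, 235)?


R = 179 → B3 (hex)
G = 207 → CF (hex)
B = 235 → EB (hex)
Hex = #B3CFEB


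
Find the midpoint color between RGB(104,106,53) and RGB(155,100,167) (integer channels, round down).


Midpoint: each channel = ⌊(C₁+C₂)/2⌋
R: ⌊(104+155)/2⌋ = 129
G: ⌊(106+100)/2⌋ = 103
B: ⌊(53+167)/2⌋ = 110
= RGB(129, 103, 110)


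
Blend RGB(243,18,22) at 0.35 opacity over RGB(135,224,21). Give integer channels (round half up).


C = α×F + (1-α)×B, with 1-α = 0.65
R: 0.35×243 + 0.65×135 = 85.05 + 87.75 = 172.80 → 173
G: 0.35×18 + 0.65×224 = 6.30 + 145.60 = 151.90 → 152
B: 0.35×22 + 0.65×21 = 7.70 + 13.65 = 21.35 → 21
= RGB(173, 152, 21)


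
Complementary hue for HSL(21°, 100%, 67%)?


Complement = opposite side of color wheel = hue + 180°
H' = (21 + 180) mod 360 = 201°
S and L unchanged.
= HSL(201°, 100%, 67%)


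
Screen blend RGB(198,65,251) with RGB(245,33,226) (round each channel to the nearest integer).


Screen: C = 255 - (255-A)×(255-B)/255, rounded to nearest integer
R: 255 - (255-198)×(255-245)/255 = 255 - 570/255 ≈ 255 - 2.235 = 252.765 → 253
G: 255 - (255-65)×(255-33)/255 = 255 - 42180/255 ≈ 255 - 165.412 = 89.588 → 90
B: 255 - (255-251)×(255-226)/255 = 255 - 116/255 ≈ 255 - 0.455 = 254.545 → 255
= RGB(253, 90, 255)


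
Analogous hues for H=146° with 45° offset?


Base hue: 146°
Left analog: (146 - 45) mod 360 = 101°
Right analog: (146 + 45) mod 360 = 191°
Analogous hues = 101° and 191°


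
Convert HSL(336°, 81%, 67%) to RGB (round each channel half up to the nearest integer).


H=336°, S=0.81, L=0.67
C = (1-|2L-1|)×S = (1-|0.34|)×0.81 = 0.5346
H' = H/60 = 336/60 ≈ 5.6000; X = C×(1-|H' mod 2 - 1|) = 0.21384
m = L - C/2 = 0.67 - 0.2673 = 0.4027
Sector ⌊H'⌋ = 5 → (R',G',B') = (0.5346, 0.0, 0.21384)
RGB = ((R'+m)×255, (G'+m)×255, (B'+m)×255) = (239.0115, 102.6885, 157.2177)
Round half up → RGB(239, 103, 157)


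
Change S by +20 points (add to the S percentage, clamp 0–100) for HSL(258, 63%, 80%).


Original S = 63%
Adjustment = +20 percentage points
New S = 63 + (20) = 83
Clamp to [0, 100] → 83
= HSL(258°, 83%, 80%)


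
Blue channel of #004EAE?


Color: #004EAE
R = 00 = 0
G = 4E = 78
B = AE = 174
Blue = 174


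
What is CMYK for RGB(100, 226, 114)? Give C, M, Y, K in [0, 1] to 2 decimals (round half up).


R'=100/255≈0.3922, G'=226/255≈0.8863, B'=114/255≈0.4471
K = 1 - max(R',G',B') = 1 - 226/255 = 29/255 = 0.11372… → 0.11
(1-R'-K)/(1-K) simplifies to (max-R)/max with max = 226:
C = (226-100)/226 = 126/226 = 0.55752… → 0.56
M = (226-226)/226 = 0/226 = 0 → 0.00
Y = (226-114)/226 = 112/226 = 0.49557… → 0.50
= CMYK(0.56, 0.00, 0.50, 0.11)


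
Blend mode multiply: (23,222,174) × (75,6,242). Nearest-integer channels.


Multiply: C = A×B/255, rounded to nearest integer
R: 23×75/255 = 1725/255 ≈ 6.765 → 7
G: 222×6/255 = 1332/255 ≈ 5.224 → 5
B: 174×242/255 = 42108/255 ≈ 165.129 → 165
= RGB(7, 5, 165)


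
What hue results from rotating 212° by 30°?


New hue = (H + rotation) mod 360
New hue = (212 + 30) mod 360
= 242 mod 360
= 242°


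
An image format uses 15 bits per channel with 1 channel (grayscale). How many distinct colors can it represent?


Total bits = 15 bits/channel × 1 channels = 15 bits
Distinct colors = 2^15
= 32,768 colors


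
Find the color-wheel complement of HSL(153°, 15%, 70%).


Complement = opposite side of color wheel = hue + 180°
H' = (153 + 180) mod 360 = 333°
S and L unchanged.
= HSL(333°, 15%, 70%)


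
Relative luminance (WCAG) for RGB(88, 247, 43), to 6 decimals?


Linearize each channel (sRGB transfer function): c = v/255; c_lin = c/12.92 if c ≤ 0.04045, else ((c+0.055)/1.055)^2.4
  R: 88/255 ≈ 0.345098 > 0.04045 → ((0.345098+0.055)/1.055)^2.4 ≈ 0.097587
  G: 247/255 ≈ 0.968627 > 0.04045 → ((0.968627+0.055)/1.055)^2.4 ≈ 0.930111
  B: 43/255 ≈ 0.168627 > 0.04045 → ((0.168627+0.055)/1.055)^2.4 ≈ 0.024158
R_lin = 0.097587, G_lin = 0.930111, B_lin = 0.024158
L = 0.2126×R + 0.7152×G + 0.0722×B
L = 0.2126×0.097587 + 0.7152×0.930111 + 0.0722×0.024158
L ≈ 0.687707


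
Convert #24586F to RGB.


24 → 36 (R)
58 → 88 (G)
6F → 111 (B)
= RGB(36, 88, 111)


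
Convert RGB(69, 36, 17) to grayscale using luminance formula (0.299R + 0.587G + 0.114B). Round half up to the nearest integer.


Gray = 0.299×R + 0.587×G + 0.114×B
Gray = 0.299×69 + 0.587×36 + 0.114×17
Gray = 20.631 + 21.132 + 1.938
Gray = 43.701 → round half up → 44
Gray = 44


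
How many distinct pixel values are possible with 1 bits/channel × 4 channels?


Total bits = 1 bits/channel × 4 channels = 4 bits
Distinct pixel values = 2^4
= 16 pixel values


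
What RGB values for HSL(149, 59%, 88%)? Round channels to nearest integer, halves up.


H=149°, S=0.59, L=0.88
C = (1-|2L-1|)×S = (1-|0.76|)×0.59 = 0.1416
H' = H/60 = 149/60 ≈ 2.4833; X = C×(1-|H' mod 2 - 1|) = 0.06844
m = L - C/2 = 0.88 - 0.0708 = 0.8092
Sector ⌊H'⌋ = 2 → (R',G',B') = (0.0, 0.1416, 0.06844)
RGB = ((R'+m)×255, (G'+m)×255, (B'+m)×255) = (206.346, 242.454, 223.7982)
Round half up → RGB(206, 242, 224)


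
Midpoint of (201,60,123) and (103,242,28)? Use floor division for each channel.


Midpoint: each channel = ⌊(C₁+C₂)/2⌋
R: ⌊(201+103)/2⌋ = 152
G: ⌊(60+242)/2⌋ = 151
B: ⌊(123+28)/2⌋ = 75
= RGB(152, 151, 75)


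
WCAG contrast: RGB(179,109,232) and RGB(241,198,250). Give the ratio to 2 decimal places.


Linearize each sRGB channel c=v/255: c/12.92 if c ≤ 0.04045 else ((c+0.055)/1.055)^2.4
L = 0.2126×R_lin + 0.7152×G_lin + 0.0722×B_lin
Color 1 (179,109,232):
  R=179: 179/255≈0.7020 > 0.04045 → ((0.7020+0.055)/1.055)^2.4 ≈ 0.45079
  G=109: 109/255≈0.4275 > 0.04045 → ((0.4275+0.055)/1.055)^2.4 ≈ 0.15293
  B=232: 232/255≈0.9098 > 0.04045 → ((0.9098+0.055)/1.055)^2.4 ≈ 0.80695
  L1 = 0.2126×0.45079 + 0.7152×0.15293 + 0.0722×0.80695 ≈ 0.26347
Color 2 (241,198,250):
  R=241: 241/255≈0.9451 > 0.04045 → ((0.9451+0.055)/1.055)^2.4 ≈ 0.87962
  G=198: 198/255≈0.7765 > 0.04045 → ((0.7765+0.055)/1.055)^2.4 ≈ 0.56471
  B=250: 250/255≈0.9804 > 0.04045 → ((0.9804+0.055)/1.055)^2.4 ≈ 0.95597
  L2 = 0.2126×0.87962 + 0.7152×0.56471 + 0.0722×0.95597 ≈ 0.65991
Lighter = 0.65991, Darker = 0.26347
Ratio = (L_lighter + 0.05) / (L_darker + 0.05)
Ratio = (0.65991 + 0.05) / (0.26347 + 0.05) = 0.70991 / 0.31347 ≈ 2.2647
Ratio ≈ 2.26:1


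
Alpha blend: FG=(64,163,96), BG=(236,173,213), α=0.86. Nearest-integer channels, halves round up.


C = α×F + (1-α)×B, with 1-α = 0.14
R: 0.86×64 + 0.14×236 = 55.04 + 33.04 = 88.08 → 88
G: 0.86×163 + 0.14×173 = 140.18 + 24.22 = 164.40 → 164
B: 0.86×96 + 0.14×213 = 82.56 + 29.82 = 112.38 → 112
= RGB(88, 164, 112)


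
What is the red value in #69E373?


Color: #69E373
R = 69 = 105
G = E3 = 227
B = 73 = 115
Red = 105


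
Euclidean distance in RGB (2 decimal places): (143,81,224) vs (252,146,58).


d = √[(R₁-R₂)² + (G₁-G₂)² + (B₁-B₂)²]
d = √[(143-252)² + (81-146)² + (224-58)²]
d = √[11881 + 4225 + 27556]
d = √43662
d ≈ 208.95


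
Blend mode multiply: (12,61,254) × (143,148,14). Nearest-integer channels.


Multiply: C = A×B/255, rounded to nearest integer
R: 12×143/255 = 1716/255 ≈ 6.729 → 7
G: 61×148/255 = 9028/255 ≈ 35.404 → 35
B: 254×14/255 = 3556/255 ≈ 13.945 → 14
= RGB(7, 35, 14)


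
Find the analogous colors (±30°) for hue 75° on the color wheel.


Base hue: 75°
Left analog: (75 - 30) mod 360 = 45°
Right analog: (75 + 30) mod 360 = 105°
Analogous hues = 45° and 105°


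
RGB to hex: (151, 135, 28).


R = 151 → 97 (hex)
G = 135 → 87 (hex)
B = 28 → 1C (hex)
Hex = #97871C


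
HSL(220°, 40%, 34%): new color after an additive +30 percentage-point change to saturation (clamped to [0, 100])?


Original S = 40%
Adjustment = +30 percentage points
New S = 40 + (30) = 70
Clamp to [0, 100] → 70
= HSL(220°, 70%, 34%)


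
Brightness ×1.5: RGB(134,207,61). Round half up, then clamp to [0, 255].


Multiply each channel by 1.5, round half up, clamp to [0, 255]
R: 134×1.5 = 201
G: 207×1.5 = 310.5 → round → 311 → clamp → 255
B: 61×1.5 = 91.5 → round → 92
= RGB(201, 255, 92)


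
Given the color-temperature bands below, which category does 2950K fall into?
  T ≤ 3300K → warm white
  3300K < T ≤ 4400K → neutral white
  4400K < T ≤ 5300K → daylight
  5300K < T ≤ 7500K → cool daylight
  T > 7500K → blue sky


Temperature: 2950K
2950K ≤ 3300K → warm white
Classification: warm white


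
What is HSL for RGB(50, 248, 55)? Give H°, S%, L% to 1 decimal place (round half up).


Normalize: R'=50/255≈0.1961, G'=248/255≈0.9725, B'=55/255≈0.2157
Max=248/255, Min=50/255, Δ=Max-Min=198/255
L = (Max+Min)/2 = (248+50)/510 = 298/510 = 0.58431… → L = 58.4%
L > 0.5 → S = Δ/(2-Max-Min) = 198/(510-248-50) = 198/212 = 0.93396… → S = 93.4%
(the 1/255 factors cancel in S and H, so raw channel differences can be used)
Max is G' → H = 60 × ((B-R)/Δ + 2) = 60 × ((55-50)/198 + 2)
  5/198 + 2 = 0.0252… + 2 = 2.0252…
  H = 60 × 2.0252… = 121.515…° → H = 121.5°
= HSL(121.5°, 93.4%, 58.4%)


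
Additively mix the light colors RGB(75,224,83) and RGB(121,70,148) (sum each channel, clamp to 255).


Additive: each channel = min(255, C₁+C₂)
R: 75+121 = 196 → 196
G: 224+70 = 294 → 255
B: 83+148 = 231 → 231
= RGB(196, 255, 231)


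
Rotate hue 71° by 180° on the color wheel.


New hue = (H + rotation) mod 360
New hue = (71 + 180) mod 360
= 251 mod 360
= 251°


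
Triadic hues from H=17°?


Triadic: equally spaced at 120° intervals
H1 = 17°
H2 = (17 + 120) mod 360 = 137°
H3 = (17 + 240) mod 360 = 257°
Triadic = 17°, 137°, 257°


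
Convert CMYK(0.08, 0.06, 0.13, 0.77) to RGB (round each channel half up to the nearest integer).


R = 255 × (1-C) × (1-K) = 255 × 0.92 × 0.23 = 53.958 → 54
G = 255 × (1-M) × (1-K) = 255 × 0.94 × 0.23 = 55.131 → 55
B = 255 × (1-Y) × (1-K) = 255 × 0.87 × 0.23 = 51.0255 → 51
= RGB(54, 55, 51)


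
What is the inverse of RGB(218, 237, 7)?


Invert: (255-R, 255-G, 255-B)
R: 255-218 = 37
G: 255-237 = 18
B: 255-7 = 248
= RGB(37, 18, 248)


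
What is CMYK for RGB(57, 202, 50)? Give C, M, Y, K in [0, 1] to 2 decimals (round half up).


R'=57/255≈0.2235, G'=202/255≈0.7922, B'=50/255≈0.1961
K = 1 - max(R',G',B') = 1 - 202/255 = 53/255 = 0.20784… → 0.21
(1-R'-K)/(1-K) simplifies to (max-R)/max with max = 202:
C = (202-57)/202 = 145/202 = 0.71782… → 0.72
M = (202-202)/202 = 0/202 = 0 → 0.00
Y = (202-50)/202 = 152/202 = 0.75247… → 0.75
= CMYK(0.72, 0.00, 0.75, 0.21)


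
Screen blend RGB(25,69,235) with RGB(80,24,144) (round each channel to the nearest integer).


Screen: C = 255 - (255-A)×(255-B)/255, rounded to nearest integer
R: 255 - (255-25)×(255-80)/255 = 255 - 40250/255 ≈ 255 - 157.843 = 97.157 → 97
G: 255 - (255-69)×(255-24)/255 = 255 - 42966/255 ≈ 255 - 168.494 = 86.506 → 87
B: 255 - (255-235)×(255-144)/255 = 255 - 2220/255 ≈ 255 - 8.706 = 246.294 → 246
= RGB(97, 87, 246)


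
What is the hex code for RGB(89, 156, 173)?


R = 89 → 59 (hex)
G = 156 → 9C (hex)
B = 173 → AD (hex)
Hex = #599CAD


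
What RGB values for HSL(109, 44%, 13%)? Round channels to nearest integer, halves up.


H=109°, S=0.44, L=0.13
C = (1-|2L-1|)×S = (1-|-0.74|)×0.44 = 0.1144
H' = H/60 = 109/60 ≈ 1.8167; X = C×(1-|H' mod 2 - 1|) ≈ 0.0210
m = L - C/2 = 0.13 - 0.0572 = 0.0728
Sector ⌊H'⌋ = 1 → (R',G',B') = (≈0.0210, 0.1144, 0.0)
RGB = ((R'+m)×255, (G'+m)×255, (B'+m)×255) = (23.9122, 47.736, 18.564)
Round half up → RGB(24, 48, 19)


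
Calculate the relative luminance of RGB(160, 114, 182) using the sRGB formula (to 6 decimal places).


Linearize each channel (sRGB transfer function): c = v/255; c_lin = c/12.92 if c ≤ 0.04045, else ((c+0.055)/1.055)^2.4
  R: 160/255 ≈ 0.627451 > 0.04045 → ((0.627451+0.055)/1.055)^2.4 ≈ 0.351533
  G: 114/255 ≈ 0.447059 > 0.04045 → ((0.447059+0.055)/1.055)^2.4 ≈ 0.168269
  B: 182/255 ≈ 0.713725 > 0.04045 → ((0.713725+0.055)/1.055)^2.4 ≈ 0.467784
R_lin = 0.351533, G_lin = 0.168269, B_lin = 0.467784
L = 0.2126×R + 0.7152×G + 0.0722×B
L = 0.2126×0.351533 + 0.7152×0.168269 + 0.0722×0.467784
L ≈ 0.228856


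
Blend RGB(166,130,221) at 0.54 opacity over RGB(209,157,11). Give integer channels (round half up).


C = α×F + (1-α)×B, with 1-α = 0.46
R: 0.54×166 + 0.46×209 = 89.64 + 96.14 = 185.78 → 186
G: 0.54×130 + 0.46×157 = 70.20 + 72.22 = 142.42 → 142
B: 0.54×221 + 0.46×11 = 119.34 + 5.06 = 124.40 → 124
= RGB(186, 142, 124)


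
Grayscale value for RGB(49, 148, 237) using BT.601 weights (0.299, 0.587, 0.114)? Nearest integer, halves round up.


Gray = 0.299×R + 0.587×G + 0.114×B
Gray = 0.299×49 + 0.587×148 + 0.114×237
Gray = 14.651 + 86.876 + 27.018
Gray = 128.545 → round half up → 129
Gray = 129


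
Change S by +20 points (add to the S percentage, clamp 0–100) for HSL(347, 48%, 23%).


Original S = 48%
Adjustment = +20 percentage points
New S = 48 + (20) = 68
Clamp to [0, 100] → 68
= HSL(347°, 68%, 23%)


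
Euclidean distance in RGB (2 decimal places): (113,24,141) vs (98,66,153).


d = √[(R₁-R₂)² + (G₁-G₂)² + (B₁-B₂)²]
d = √[(113-98)² + (24-66)² + (141-153)²]
d = √[225 + 1764 + 144]
d = √2133
d ≈ 46.18


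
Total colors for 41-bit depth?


Colors = 2^bits = 2^41
= 2,199,023,255,552 colors


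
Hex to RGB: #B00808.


B0 → 176 (R)
08 → 8 (G)
08 → 8 (B)
= RGB(176, 8, 8)


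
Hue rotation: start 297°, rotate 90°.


New hue = (H + rotation) mod 360
New hue = (297 + 90) mod 360
= 387 mod 360
= 27°


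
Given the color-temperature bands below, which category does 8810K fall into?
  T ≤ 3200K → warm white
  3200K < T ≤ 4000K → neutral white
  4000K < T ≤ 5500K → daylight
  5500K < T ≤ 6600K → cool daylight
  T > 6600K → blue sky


Temperature: 8810K
8810K > 6600K → blue sky
Classification: blue sky


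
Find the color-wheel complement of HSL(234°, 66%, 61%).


Complement = opposite side of color wheel = hue + 180°
H' = (234 + 180) mod 360 = 54°
S and L unchanged.
= HSL(54°, 66%, 61%)


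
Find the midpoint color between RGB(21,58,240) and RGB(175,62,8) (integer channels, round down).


Midpoint: each channel = ⌊(C₁+C₂)/2⌋
R: ⌊(21+175)/2⌋ = 98
G: ⌊(58+62)/2⌋ = 60
B: ⌊(240+8)/2⌋ = 124
= RGB(98, 60, 124)


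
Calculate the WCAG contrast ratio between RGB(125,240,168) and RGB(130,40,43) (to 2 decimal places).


Linearize each sRGB channel c=v/255: c/12.92 if c ≤ 0.04045 else ((c+0.055)/1.055)^2.4
L = 0.2126×R_lin + 0.7152×G_lin + 0.0722×B_lin
Color 1 (125,240,168):
  R=125: 125/255≈0.4902 > 0.04045 → ((0.4902+0.055)/1.055)^2.4 ≈ 0.20508
  G=240: 240/255≈0.9412 > 0.04045 → ((0.9412+0.055)/1.055)^2.4 ≈ 0.87137
  B=168: 168/255≈0.6588 > 0.04045 → ((0.6588+0.055)/1.055)^2.4 ≈ 0.39157
  L1 = 0.2126×0.20508 + 0.7152×0.87137 + 0.0722×0.39157 ≈ 0.69507
Color 2 (130,40,43):
  R=130: 130/255≈0.5098 > 0.04045 → ((0.5098+0.055)/1.055)^2.4 ≈ 0.22323
  G=40: 40/255≈0.1569 > 0.04045 → ((0.1569+0.055)/1.055)^2.4 ≈ 0.02122
  B=43: 43/255≈0.1686 > 0.04045 → ((0.1686+0.055)/1.055)^2.4 ≈ 0.02416
  L2 = 0.2126×0.22323 + 0.7152×0.02122 + 0.0722×0.02416 ≈ 0.06438
Lighter = 0.69507, Darker = 0.06438
Ratio = (L_lighter + 0.05) / (L_darker + 0.05)
Ratio = (0.69507 + 0.05) / (0.06438 + 0.05) = 0.74507 / 0.11438 ≈ 6.5141
Ratio ≈ 6.51:1


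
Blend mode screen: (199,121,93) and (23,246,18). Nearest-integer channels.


Screen: C = 255 - (255-A)×(255-B)/255, rounded to nearest integer
R: 255 - (255-199)×(255-23)/255 = 255 - 12992/255 ≈ 255 - 50.949 = 204.051 → 204
G: 255 - (255-121)×(255-246)/255 = 255 - 1206/255 ≈ 255 - 4.729 = 250.271 → 250
B: 255 - (255-93)×(255-18)/255 = 255 - 38394/255 ≈ 255 - 150.565 = 104.435 → 104
= RGB(204, 250, 104)


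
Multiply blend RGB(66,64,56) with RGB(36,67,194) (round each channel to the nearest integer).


Multiply: C = A×B/255, rounded to nearest integer
R: 66×36/255 = 2376/255 ≈ 9.318 → 9
G: 64×67/255 = 4288/255 ≈ 16.816 → 17
B: 56×194/255 = 10864/255 ≈ 42.604 → 43
= RGB(9, 17, 43)


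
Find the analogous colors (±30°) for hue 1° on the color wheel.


Base hue: 1°
Left analog: (1 - 30) mod 360 = 331°
Right analog: (1 + 30) mod 360 = 31°
Analogous hues = 331° and 31°


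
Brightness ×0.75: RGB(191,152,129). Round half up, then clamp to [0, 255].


Multiply each channel by 0.75, round half up, clamp to [0, 255]
R: 191×0.75 = 143.25 → round → 143
G: 152×0.75 = 114
B: 129×0.75 = 96.75 → round → 97
= RGB(143, 114, 97)


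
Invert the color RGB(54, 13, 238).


Invert: (255-R, 255-G, 255-B)
R: 255-54 = 201
G: 255-13 = 242
B: 255-238 = 17
= RGB(201, 242, 17)


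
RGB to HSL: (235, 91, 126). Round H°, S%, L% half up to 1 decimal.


Normalize: R'=235/255≈0.9216, G'=91/255≈0.3569, B'=126/255≈0.4941
Max=235/255, Min=91/255, Δ=Max-Min=144/255
L = (Max+Min)/2 = (235+91)/510 = 326/510 = 0.63921… → L = 63.9%
L > 0.5 → S = Δ/(2-Max-Min) = 144/(510-235-91) = 144/184 = 0.78260… → S = 78.3%
(the 1/255 factors cancel in S and H, so raw channel differences can be used)
Max is R' → H = 60 × (((G-B)/Δ) mod 6) = 60 × (((91-126)/144) mod 6)
  (-35)/144 = -0.2430…; negative, so add 6 → 5.7569…
  H = 60 × 5.7569… = 345.416…° → H = 345.4°
= HSL(345.4°, 78.3%, 63.9%)


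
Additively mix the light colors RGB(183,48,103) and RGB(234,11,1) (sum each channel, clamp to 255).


Additive: each channel = min(255, C₁+C₂)
R: 183+234 = 417 → 255
G: 48+11 = 59 → 59
B: 103+1 = 104 → 104
= RGB(255, 59, 104)


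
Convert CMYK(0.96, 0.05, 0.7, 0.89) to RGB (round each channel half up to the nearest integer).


R = 255 × (1-C) × (1-K) = 255 × 0.04 × 0.11 = 1.122 → 1
G = 255 × (1-M) × (1-K) = 255 × 0.95 × 0.11 = 26.6475 → 27
B = 255 × (1-Y) × (1-K) = 255 × 0.30 × 0.11 = 8.415 → 8
= RGB(1, 27, 8)


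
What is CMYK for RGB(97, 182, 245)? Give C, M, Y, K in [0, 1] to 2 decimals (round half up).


R'=97/255≈0.3804, G'=182/255≈0.7137, B'=245/255≈0.9608
K = 1 - max(R',G',B') = 1 - 245/255 = 10/255 = 0.03921… → 0.04
(1-R'-K)/(1-K) simplifies to (max-R)/max with max = 245:
C = (245-97)/245 = 148/245 = 0.60408… → 0.60
M = (245-182)/245 = 63/245 = 0.25714… → 0.26
Y = (245-245)/245 = 0/245 = 0 → 0.00
= CMYK(0.60, 0.26, 0.00, 0.04)


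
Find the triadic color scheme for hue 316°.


Triadic: equally spaced at 120° intervals
H1 = 316°
H2 = (316 + 120) mod 360 = 76°
H3 = (316 + 240) mod 360 = 196°
Triadic = 316°, 76°, 196°


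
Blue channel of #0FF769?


Color: #0FF769
R = 0F = 15
G = F7 = 247
B = 69 = 105
Blue = 105


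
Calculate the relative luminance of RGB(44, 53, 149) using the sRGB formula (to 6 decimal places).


Linearize each channel (sRGB transfer function): c = v/255; c_lin = c/12.92 if c ≤ 0.04045, else ((c+0.055)/1.055)^2.4
  R: 44/255 ≈ 0.172549 > 0.04045 → ((0.172549+0.055)/1.055)^2.4 ≈ 0.025187
  G: 53/255 ≈ 0.207843 > 0.04045 → ((0.207843+0.055)/1.055)^2.4 ≈ 0.035601
  B: 149/255 ≈ 0.584314 > 0.04045 → ((0.584314+0.055)/1.055)^2.4 ≈ 0.300544
R_lin = 0.025187, G_lin = 0.035601, B_lin = 0.300544
L = 0.2126×R + 0.7152×G + 0.0722×B
L = 0.2126×0.025187 + 0.7152×0.035601 + 0.0722×0.300544
L ≈ 0.052516


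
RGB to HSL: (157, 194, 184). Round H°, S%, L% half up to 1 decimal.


Normalize: R'=157/255≈0.6157, G'=194/255≈0.7608, B'=184/255≈0.7216
Max=194/255, Min=157/255, Δ=Max-Min=37/255
L = (Max+Min)/2 = (194+157)/510 = 351/510 = 0.68823… → L = 68.8%
L > 0.5 → S = Δ/(2-Max-Min) = 37/(510-194-157) = 37/159 = 0.23270… → S = 23.3%
(the 1/255 factors cancel in S and H, so raw channel differences can be used)
Max is G' → H = 60 × ((B-R)/Δ + 2) = 60 × ((184-157)/37 + 2)
  27/37 + 2 = 0.7297… + 2 = 2.7297…
  H = 60 × 2.7297… = 163.783…° → H = 163.8°
= HSL(163.8°, 23.3%, 68.8%)


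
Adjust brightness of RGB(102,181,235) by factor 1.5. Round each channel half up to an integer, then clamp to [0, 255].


Multiply each channel by 1.5, round half up, clamp to [0, 255]
R: 102×1.5 = 153
G: 181×1.5 = 271.5 → round → 272 → clamp → 255
B: 235×1.5 = 352.5 → round → 353 → clamp → 255
= RGB(153, 255, 255)
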